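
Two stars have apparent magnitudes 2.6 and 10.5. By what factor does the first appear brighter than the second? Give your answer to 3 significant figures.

1450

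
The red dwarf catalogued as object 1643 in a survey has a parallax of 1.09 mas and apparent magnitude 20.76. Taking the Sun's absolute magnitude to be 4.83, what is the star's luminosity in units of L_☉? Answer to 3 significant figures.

L/L_☉ ≈ 3.57×10^-3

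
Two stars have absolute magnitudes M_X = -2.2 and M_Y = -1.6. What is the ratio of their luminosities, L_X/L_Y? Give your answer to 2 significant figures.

L_X/L_Y ≈ 1.7

ΔM = M_X − M_Y = -0.6
L_X/L_Y = 10^(−0.4 ΔM) = 10^0.240 = 1.738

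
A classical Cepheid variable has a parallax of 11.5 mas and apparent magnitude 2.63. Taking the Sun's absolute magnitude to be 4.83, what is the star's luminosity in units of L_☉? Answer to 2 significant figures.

L/L_☉ ≈ 570

d = 1/p = 1000/11.5 mas = 86.96 pc
M = m − 5 log₁₀ d + 5 = 2.63 − 5·1.9393 + 5 = -2.067
M − M_☉ = -2.067 − 4.83 = -6.897
L/L_☉ = 10^(−0.4 × -6.897) = 573.6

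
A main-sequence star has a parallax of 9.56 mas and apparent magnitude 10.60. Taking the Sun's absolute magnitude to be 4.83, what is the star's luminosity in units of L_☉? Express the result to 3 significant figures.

L/L_☉ ≈ 0.538

d = 1/p = 1000/9.56 mas = 104.6 pc
M = m − 5 log₁₀ d + 5 = 10.60 − 5·2.0195 + 5 = 5.502
M − M_☉ = 5.502 − 4.83 = 0.672
L/L_☉ = 10^(−0.4 × 0.672) = 0.5384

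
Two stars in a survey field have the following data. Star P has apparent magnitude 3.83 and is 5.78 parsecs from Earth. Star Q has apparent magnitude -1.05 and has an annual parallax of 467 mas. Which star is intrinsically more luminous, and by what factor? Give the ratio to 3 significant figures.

Star Q is more luminous, by a factor of 12.3.

Star P: M = m − 5 log₁₀ d + 5 = 3.83 − 5·0.7619 + 5 = 5.020
Star Q: p = 467 mas = 0.467″ → d = 1/p = 2.141 pc
Star Q: M = m − 5 log₁₀ d + 5 = -1.05 − 5·0.3307 + 5 = 2.297
ΔM = M_P − M_Q = 5.020 − (2.297) = 2.724; smaller M is more luminous → Star Q.
L ratio = 10^(0.4 |ΔM|) = 10^1.090 = 12.29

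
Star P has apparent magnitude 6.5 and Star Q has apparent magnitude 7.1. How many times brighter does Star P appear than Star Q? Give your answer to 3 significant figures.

1.74

Magnitude difference = -0.6
Flux ratio = 10^(−0.4 Δm) = 10^(−0.4 × -0.6) = 10^0.240 = 1.738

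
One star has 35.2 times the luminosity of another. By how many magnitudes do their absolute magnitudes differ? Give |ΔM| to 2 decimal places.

|ΔM| ≈ 3.87

Pogson: ΔM = −2.5 log₁₀(ratio) = −2.5 log₁₀(35.2) = −2.5 × 1.5465 = -3.866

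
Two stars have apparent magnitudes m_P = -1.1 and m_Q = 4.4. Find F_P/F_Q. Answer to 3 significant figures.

F_P/F_Q ≈ 158

Magnitude difference = -5.5
Flux ratio = 10^(−0.4 Δm) = 10^(−0.4 × -5.5) = 10^2.200 = 158.5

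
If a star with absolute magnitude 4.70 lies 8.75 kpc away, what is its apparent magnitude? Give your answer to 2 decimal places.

m ≈ 19.41

d = 8.75 kpc = 8750 pc
m = M + 5 log₁₀ d − 5 = 4.70 + 5·3.9420 − 5 = 19.410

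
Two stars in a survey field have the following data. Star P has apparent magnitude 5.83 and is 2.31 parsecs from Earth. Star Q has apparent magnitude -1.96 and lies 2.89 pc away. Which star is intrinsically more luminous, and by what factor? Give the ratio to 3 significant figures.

Star P: M = m − 5 log₁₀ d + 5 = 5.83 − 5·0.3636 + 5 = 9.012
Star Q: M = m − 5 log₁₀ d + 5 = -1.96 − 5·0.4609 + 5 = 0.736
ΔM = M_P − M_Q = 9.012 − (0.736) = 8.276; smaller M is more luminous → Star Q.
L ratio = 10^(0.4 |ΔM|) = 10^3.311 = 2044

Star Q is more luminous, by a factor of 2040.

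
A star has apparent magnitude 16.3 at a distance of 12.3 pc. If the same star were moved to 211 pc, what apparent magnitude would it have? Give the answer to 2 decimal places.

m ≈ 22.47

Flux ∝ 1/d², so Δm = 5 log₁₀(d₂/d₁) = 5 log₁₀(211/12.3) = 6.172
m₂ = m₁ + Δm = 16.3 + (6.172) = 22.472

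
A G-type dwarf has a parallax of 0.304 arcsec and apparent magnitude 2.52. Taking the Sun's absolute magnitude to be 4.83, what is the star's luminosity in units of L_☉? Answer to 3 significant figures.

L/L_☉ ≈ 0.908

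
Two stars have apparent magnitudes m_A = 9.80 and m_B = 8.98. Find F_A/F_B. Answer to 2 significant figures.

Δm = 9.80 − (8.98) = 0.82
Flux ratio = 10^(−0.4 Δm) = 10^(−0.4 × 0.82) = 10^-0.328 = 0.4699

F_A/F_B ≈ 0.47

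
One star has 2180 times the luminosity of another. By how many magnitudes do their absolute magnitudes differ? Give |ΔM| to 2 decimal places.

Pogson: ΔM = −2.5 log₁₀(ratio) = −2.5 log₁₀(2180) = −2.5 × 3.3385 = -8.346

|ΔM| ≈ 8.35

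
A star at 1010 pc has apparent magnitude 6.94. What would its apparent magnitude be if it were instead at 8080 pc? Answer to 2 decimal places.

m ≈ 11.46

Flux ∝ 1/d², so Δm = 5 log₁₀(d₂/d₁) = 5 log₁₀(8080/1010) = 4.515
m₂ = m₁ + Δm = 6.94 + (4.515) = 11.455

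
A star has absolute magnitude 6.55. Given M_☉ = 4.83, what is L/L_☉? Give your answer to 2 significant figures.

L/L_☉ ≈ 0.21

M − M_☉ = 6.55 − 4.83 = 1.720
L/L_☉ = 10^(−0.4 (M − M_☉)) = 10^-0.688 = 0.2051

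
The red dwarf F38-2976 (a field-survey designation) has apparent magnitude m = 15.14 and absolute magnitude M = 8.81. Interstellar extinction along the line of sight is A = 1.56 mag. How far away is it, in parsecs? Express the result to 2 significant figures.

m − M = 5 log₁₀(d/10 pc) + A  ⇒  15.14 − (8.81) − 1.56 = 5 log₁₀(d/10)
4.770 = 5 log₁₀(d/10)
log₁₀ d = (m − M − A)/5 + 1 = 1.9540
d = 10^1.9540 = 89.95 pc

d ≈ 90 pc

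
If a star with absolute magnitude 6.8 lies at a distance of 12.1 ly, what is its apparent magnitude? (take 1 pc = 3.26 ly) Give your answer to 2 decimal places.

m ≈ 4.65

d = 12.1 ly / 3.26 = 3.712 pc
m = M + 5 log₁₀ d − 5 = 6.8 + 5·0.5696 − 5 = 4.648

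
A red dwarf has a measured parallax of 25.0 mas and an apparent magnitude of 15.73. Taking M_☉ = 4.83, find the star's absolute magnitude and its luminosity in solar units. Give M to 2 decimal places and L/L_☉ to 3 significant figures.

d = 1/p = 1000/25.0 mas = 40.00 pc
M = m − 5 log₁₀ d + 5 = 15.73 − 5·1.6021 + 5 = 12.720
M − M_☉ = 12.720 − 4.83 = 7.890
L/L_☉ = 10^(−0.4 × 7.890) = 6.984×10^-4

M ≈ 12.72; L/L_☉ ≈ 6.98×10^-4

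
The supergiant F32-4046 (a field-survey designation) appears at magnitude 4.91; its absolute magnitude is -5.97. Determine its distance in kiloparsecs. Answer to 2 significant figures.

d ≈ 1.5 kpc

μ = m − M = 10.880
m − M = 5 log₁₀ d − 5
log₁₀ d = (m − M)/5 + 1 = 3.1760
d = 10^3.1760 = 1500 pc
= 1.500 kpc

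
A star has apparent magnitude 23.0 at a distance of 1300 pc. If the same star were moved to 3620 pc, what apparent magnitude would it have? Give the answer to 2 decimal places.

Flux ∝ 1/d², so Δm = 5 log₁₀(d₂/d₁) = 5 log₁₀(3620/1300) = 2.224
m₂ = m₁ + Δm = 23.0 + (2.224) = 25.224

m ≈ 25.22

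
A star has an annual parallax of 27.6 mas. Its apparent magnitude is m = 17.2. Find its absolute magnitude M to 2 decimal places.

M ≈ 14.40

p = 27.6 mas = 0.0276″ → d = 1/p = 36.23 pc
5 log₁₀(d/10 pc) = 5 log₁₀(36.23) − 5 = 2.795
M = m − 5 log₁₀(d/10) = 17.2 − 2.795 = 14.405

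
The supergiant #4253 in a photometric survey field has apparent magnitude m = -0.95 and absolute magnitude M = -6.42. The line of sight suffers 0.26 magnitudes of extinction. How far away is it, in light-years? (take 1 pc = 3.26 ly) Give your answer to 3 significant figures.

d ≈ 359 ly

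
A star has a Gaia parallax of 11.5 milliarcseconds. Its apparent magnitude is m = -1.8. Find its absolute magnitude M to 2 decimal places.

p = 11.5 mas = 0.0115″ → d = 1/p = 86.96 pc
5 log₁₀(d/10 pc) = 5 log₁₀(86.96) − 5 = 4.697
M = m − 5 log₁₀(d/10) = -1.8 − 4.697 = -6.497

M ≈ -6.50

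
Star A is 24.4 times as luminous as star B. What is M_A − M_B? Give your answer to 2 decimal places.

Pogson: ΔM = −2.5 log₁₀(ratio) = −2.5 log₁₀(24.4) = −2.5 × 1.3874 = -3.468
Star A is brighter, so it has the smaller magnitude: the difference is negative.

M_A − M_B ≈ -3.47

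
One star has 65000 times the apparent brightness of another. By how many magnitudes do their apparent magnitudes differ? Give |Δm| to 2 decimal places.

Pogson: Δm = −2.5 log₁₀(ratio) = −2.5 log₁₀(65000) = −2.5 × 4.8129 = -12.032

|Δm| ≈ 12.03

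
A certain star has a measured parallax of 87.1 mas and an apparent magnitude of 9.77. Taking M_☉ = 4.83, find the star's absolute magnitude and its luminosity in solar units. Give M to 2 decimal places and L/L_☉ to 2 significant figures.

M ≈ 9.47; L/L_☉ ≈ 0.014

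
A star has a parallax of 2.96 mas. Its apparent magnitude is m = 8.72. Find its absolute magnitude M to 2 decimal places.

p = 2.96 mas = 2.96×10^-3″ → d = 1/p = 337.8 pc
5 log₁₀(d/10 pc) = 5 log₁₀(337.8) − 5 = 7.644
M = m − 5 log₁₀(d/10) = 8.72 − 7.644 = 1.076

M ≈ 1.08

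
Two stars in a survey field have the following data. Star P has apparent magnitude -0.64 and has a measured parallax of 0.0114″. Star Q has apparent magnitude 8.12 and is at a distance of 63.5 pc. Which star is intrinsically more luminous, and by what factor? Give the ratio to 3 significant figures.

Star P: d = 1/p = 1/0.0114″ = 87.72 pc
Star P: M = m − 5 log₁₀ d + 5 = -0.64 − 5·1.9431 + 5 = -5.355
Star Q: M = m − 5 log₁₀ d + 5 = 8.12 − 5·1.8028 + 5 = 4.106
ΔM = M_P − M_Q = -5.355 − (4.106) = -9.462; smaller M is more luminous → Star P.
L ratio = 10^(0.4 |ΔM|) = 10^3.785 = 6090

Star P is more luminous, by a factor of 6090.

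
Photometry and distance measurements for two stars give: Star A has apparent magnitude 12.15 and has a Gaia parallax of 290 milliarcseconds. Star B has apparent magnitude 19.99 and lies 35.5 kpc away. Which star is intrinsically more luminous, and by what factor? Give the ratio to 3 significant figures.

Star A: p = 290 mas = 0.290″ → d = 1/p = 3.448 pc
Star A: M = m − 5 log₁₀ d + 5 = 12.15 − 5·0.5376 + 5 = 14.462
Star B: d = 35.5 kpc = 35500 pc
Star B: M = m − 5 log₁₀ d + 5 = 19.99 − 5·4.5502 + 5 = 2.239
ΔM = M_A − M_B = 14.462 − (2.239) = 12.223; smaller M is more luminous → Star B.
L ratio = 10^(0.4 |ΔM|) = 10^4.889 = 77490

Star B is more luminous, by a factor of 77500.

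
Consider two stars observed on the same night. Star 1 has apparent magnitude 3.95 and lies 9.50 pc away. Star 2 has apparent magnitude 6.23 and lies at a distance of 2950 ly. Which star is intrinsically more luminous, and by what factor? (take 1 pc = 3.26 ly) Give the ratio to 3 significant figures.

Star 2 is more luminous, by a factor of 1110.

Star 1: M = m − 5 log₁₀ d + 5 = 3.95 − 5·0.9777 + 5 = 4.061
Star 2: d = 2950 ly / 3.26 = 904.9 pc
Star 2: M = m − 5 log₁₀ d + 5 = 6.23 − 5·2.9566 + 5 = -3.553
ΔM = M_1 − M_2 = 4.061 − (-3.553) = 7.614; smaller M is more luminous → Star 2.
L ratio = 10^(0.4 |ΔM|) = 10^3.046 = 1111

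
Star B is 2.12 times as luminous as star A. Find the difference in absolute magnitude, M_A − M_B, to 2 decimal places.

Pogson: ΔM = −2.5 log₁₀(ratio) = −2.5 log₁₀(2.12) = −2.5 × 0.3263 = -0.816
Star B is brighter so has the smaller magnitude: M_A − M_B is positive.

M_A − M_B ≈ 0.82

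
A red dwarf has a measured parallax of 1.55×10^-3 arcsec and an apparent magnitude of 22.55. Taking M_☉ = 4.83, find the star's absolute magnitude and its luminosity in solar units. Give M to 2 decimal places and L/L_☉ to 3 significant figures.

M ≈ 13.50; L/L_☉ ≈ 3.40×10^-4

d = 1/p = 1/1.55×10^-3″ = 645.2 pc
M = m − 5 log₁₀ d + 5 = 22.55 − 5·2.8097 + 5 = 13.502
M − M_☉ = 13.502 − 4.83 = 8.672
L/L_☉ = 10^(−0.4 × 8.672) = 3.399×10^-4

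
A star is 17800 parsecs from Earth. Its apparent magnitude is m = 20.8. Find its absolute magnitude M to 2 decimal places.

M ≈ 4.55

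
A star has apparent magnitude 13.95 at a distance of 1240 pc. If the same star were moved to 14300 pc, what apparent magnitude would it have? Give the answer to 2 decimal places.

Flux ∝ 1/d², so Δm = 5 log₁₀(d₂/d₁) = 5 log₁₀(14300/1240) = 5.310
m₂ = m₁ + Δm = 13.95 + (5.310) = 19.260

m ≈ 19.26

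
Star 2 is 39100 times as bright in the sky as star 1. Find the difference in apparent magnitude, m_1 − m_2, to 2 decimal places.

m_1 − m_2 ≈ 11.48

Pogson: Δm = −2.5 log₁₀(ratio) = −2.5 log₁₀(39100) = −2.5 × 4.5922 = -11.480
Star 2 is brighter so has the smaller magnitude: m_1 − m_2 is positive.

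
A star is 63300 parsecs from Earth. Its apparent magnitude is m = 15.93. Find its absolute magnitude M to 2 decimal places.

M ≈ -3.08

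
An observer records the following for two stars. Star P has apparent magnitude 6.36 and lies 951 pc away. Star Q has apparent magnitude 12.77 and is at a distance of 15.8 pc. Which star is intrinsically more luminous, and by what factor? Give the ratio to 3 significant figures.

Star P is more luminous, by a factor of 1.33×10^6.

Star P: M = m − 5 log₁₀ d + 5 = 6.36 − 5·2.9782 + 5 = -3.531
Star Q: M = m − 5 log₁₀ d + 5 = 12.77 − 5·1.1987 + 5 = 11.777
ΔM = M_P − M_Q = -3.531 − (11.777) = -15.308; smaller M is more luminous → Star P.
L ratio = 10^(0.4 |ΔM|) = 10^6.123 = 1.328×10^6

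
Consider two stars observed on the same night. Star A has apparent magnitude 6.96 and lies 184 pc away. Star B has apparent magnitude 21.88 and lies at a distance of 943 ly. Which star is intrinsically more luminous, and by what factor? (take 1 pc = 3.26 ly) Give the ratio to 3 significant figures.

Star A: M = m − 5 log₁₀ d + 5 = 6.96 − 5·2.2648 + 5 = 0.636
Star B: d = 943 ly / 3.26 = 289.3 pc
Star B: M = m − 5 log₁₀ d + 5 = 21.88 − 5·2.4613 + 5 = 14.574
ΔM = M_A − M_B = 0.636 − (14.574) = -13.938; smaller M is more luminous → Star A.
L ratio = 10^(0.4 |ΔM|) = 10^5.575 = 375900

Star A is more luminous, by a factor of 376000.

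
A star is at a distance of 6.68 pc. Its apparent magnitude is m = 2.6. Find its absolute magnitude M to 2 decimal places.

M ≈ 3.48

5 log₁₀(d/10 pc) = 5 log₁₀(6.680) − 5 = -0.876
M = m − 5 log₁₀(d/10) = 2.6 + 0.876 = 3.476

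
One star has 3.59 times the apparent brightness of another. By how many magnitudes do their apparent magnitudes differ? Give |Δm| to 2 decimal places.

Pogson: Δm = −2.5 log₁₀(ratio) = −2.5 log₁₀(3.59) = −2.5 × 0.5551 = -1.388

|Δm| ≈ 1.39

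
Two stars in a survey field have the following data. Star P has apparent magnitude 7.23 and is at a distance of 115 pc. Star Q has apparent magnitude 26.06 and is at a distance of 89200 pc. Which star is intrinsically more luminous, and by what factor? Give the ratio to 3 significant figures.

Star P: M = m − 5 log₁₀ d + 5 = 7.23 − 5·2.0607 + 5 = 1.927
Star Q: M = m − 5 log₁₀ d + 5 = 26.06 − 5·4.9504 + 5 = 6.308
ΔM = M_P − M_Q = 1.927 − (6.308) = -4.382; smaller M is more luminous → Star P.
L ratio = 10^(0.4 |ΔM|) = 10^1.753 = 56.58

Star P is more luminous, by a factor of 56.6.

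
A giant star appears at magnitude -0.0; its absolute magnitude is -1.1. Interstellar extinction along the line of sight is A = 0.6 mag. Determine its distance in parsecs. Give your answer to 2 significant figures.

d ≈ 13 pc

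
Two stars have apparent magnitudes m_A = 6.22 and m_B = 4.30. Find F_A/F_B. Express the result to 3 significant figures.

Δm = 6.22 − (4.30) = 1.92
Flux ratio = 10^(−0.4 Δm) = 10^(−0.4 × 1.92) = 10^-0.768 = 0.1706

F_A/F_B ≈ 0.171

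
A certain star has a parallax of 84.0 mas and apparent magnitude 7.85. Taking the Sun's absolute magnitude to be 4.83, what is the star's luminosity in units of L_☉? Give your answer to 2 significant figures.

L/L_☉ ≈ 0.088

d = 1/p = 1000/84.0 mas = 11.90 pc
M = m − 5 log₁₀ d + 5 = 7.85 − 5·1.0757 + 5 = 7.471
M − M_☉ = 7.471 − 4.83 = 2.641
L/L_☉ = 10^(−0.4 × 2.641) = 0.08779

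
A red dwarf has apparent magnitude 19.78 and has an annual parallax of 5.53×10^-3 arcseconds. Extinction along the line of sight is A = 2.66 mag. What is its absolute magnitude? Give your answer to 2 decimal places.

M ≈ 10.83

d = 1/p = 1/5.53×10^-3″ = 180.8 pc
5 log₁₀(d/10 pc) = 5 log₁₀(180.8) − 5 = 6.286
M = m − 5 log₁₀(d/10) − A = 19.78 − 6.286 − 2.66 = 10.834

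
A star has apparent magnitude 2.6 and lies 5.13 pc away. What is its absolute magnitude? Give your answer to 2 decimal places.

M ≈ 4.05

5 log₁₀(d/10 pc) = 5 log₁₀(5.130) − 5 = -1.449
M = m − 5 log₁₀(d/10) = 2.6 + 1.449 = 4.049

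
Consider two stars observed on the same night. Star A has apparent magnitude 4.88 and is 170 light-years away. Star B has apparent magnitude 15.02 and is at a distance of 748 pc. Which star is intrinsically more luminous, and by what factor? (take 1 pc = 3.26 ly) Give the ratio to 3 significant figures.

Star A is more luminous, by a factor of 55.3.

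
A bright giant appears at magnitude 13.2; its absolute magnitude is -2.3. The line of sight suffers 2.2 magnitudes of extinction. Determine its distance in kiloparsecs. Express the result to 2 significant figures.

d ≈ 4.6 kpc

m − M = 5 log₁₀(d/10 pc) + A  ⇒  13.2 − (-2.3) − 2.2 = 5 log₁₀(d/10)
13.300 = 5 log₁₀(d/10)
log₁₀ d = (m − M − A)/5 + 1 = 3.6600
d = 10^3.6600 = 4571 pc
= 4.571 kpc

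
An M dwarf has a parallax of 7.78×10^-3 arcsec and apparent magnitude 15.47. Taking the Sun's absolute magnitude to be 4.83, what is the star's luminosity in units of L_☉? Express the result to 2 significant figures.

L/L_☉ ≈ 9.2×10^-3

d = 1/p = 1/7.78×10^-3″ = 128.5 pc
M = m − 5 log₁₀ d + 5 = 15.47 − 5·2.1090 + 5 = 9.925
M − M_☉ = 9.925 − 4.83 = 5.095
L/L_☉ = 10^(−0.4 × 5.095) = 9.163×10^-3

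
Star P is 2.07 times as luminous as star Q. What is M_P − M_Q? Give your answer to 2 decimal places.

M_P − M_Q ≈ -0.79

Pogson: ΔM = −2.5 log₁₀(ratio) = −2.5 log₁₀(2.07) = −2.5 × 0.3160 = -0.790
Star P is brighter, so it has the smaller magnitude: the difference is negative.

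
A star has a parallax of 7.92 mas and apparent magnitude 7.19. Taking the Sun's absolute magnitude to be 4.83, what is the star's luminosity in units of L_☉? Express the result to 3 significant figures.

L/L_☉ ≈ 18.1

d = 1/p = 1000/7.92 mas = 126.3 pc
M = m − 5 log₁₀ d + 5 = 7.19 − 5·2.1013 + 5 = 1.684
M − M_☉ = 1.684 − 4.83 = -3.146
L/L_☉ = 10^(−0.4 × -3.146) = 18.14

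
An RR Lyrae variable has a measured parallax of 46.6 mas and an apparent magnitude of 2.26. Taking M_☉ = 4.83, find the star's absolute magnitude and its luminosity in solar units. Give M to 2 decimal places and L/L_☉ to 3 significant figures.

d = 1/p = 1000/46.6 mas = 21.46 pc
M = m − 5 log₁₀ d + 5 = 2.26 − 5·1.3316 + 5 = 0.602
M − M_☉ = 0.602 − 4.83 = -4.228
L/L_☉ = 10^(−0.4 × -4.228) = 49.12

M ≈ 0.60; L/L_☉ ≈ 49.1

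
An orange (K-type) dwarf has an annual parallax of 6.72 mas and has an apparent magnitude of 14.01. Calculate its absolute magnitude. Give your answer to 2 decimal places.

p = 6.72 mas = 6.72×10^-3″ → d = 1/p = 148.8 pc
5 log₁₀(d/10 pc) = 5 log₁₀(148.8) − 5 = 5.863
M = m − 5 log₁₀(d/10) = 14.01 − 5.863 = 8.147

M ≈ 8.15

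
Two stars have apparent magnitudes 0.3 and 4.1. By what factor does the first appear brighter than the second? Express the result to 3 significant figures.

33.1

Magnitude difference = -3.8
Flux ratio = 10^(−0.4 Δm) = 10^(−0.4 × -3.8) = 10^1.520 = 33.11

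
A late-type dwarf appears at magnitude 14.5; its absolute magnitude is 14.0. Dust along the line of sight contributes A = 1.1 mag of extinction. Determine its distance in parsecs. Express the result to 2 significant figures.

d ≈ 7.6 pc

m − M = 5 log₁₀(d/10 pc) + A  ⇒  14.5 − (14.0) − 1.1 = 5 log₁₀(d/10)
-0.600 = 5 log₁₀(d/10)
log₁₀ d = (m − M − A)/5 + 1 = 0.8800
d = 10^0.8800 = 7.586 pc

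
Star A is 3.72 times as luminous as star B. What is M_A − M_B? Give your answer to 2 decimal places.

M_A − M_B ≈ -1.43

Pogson: ΔM = −2.5 log₁₀(ratio) = −2.5 log₁₀(3.72) = −2.5 × 0.5705 = -1.426
Star A is brighter, so it has the smaller magnitude: the difference is negative.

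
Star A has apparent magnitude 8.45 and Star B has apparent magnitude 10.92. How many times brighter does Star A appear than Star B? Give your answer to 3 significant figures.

Magnitude difference = -2.47
Flux ratio = 10^(−0.4 Δm) = 10^(−0.4 × -2.47) = 10^0.988 = 9.727

9.73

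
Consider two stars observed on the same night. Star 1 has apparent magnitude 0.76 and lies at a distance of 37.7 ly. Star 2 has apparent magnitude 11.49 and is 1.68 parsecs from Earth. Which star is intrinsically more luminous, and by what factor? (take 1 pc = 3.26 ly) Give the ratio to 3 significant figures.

Star 1: d = 37.7 ly / 3.26 = 11.56 pc
Star 1: M = m − 5 log₁₀ d + 5 = 0.76 − 5·1.0631 + 5 = 0.444
Star 2: M = m − 5 log₁₀ d + 5 = 11.49 − 5·0.2253 + 5 = 15.363
ΔM = M_1 − M_2 = 0.444 − (15.363) = -14.919; smaller M is more luminous → Star 1.
L ratio = 10^(0.4 |ΔM|) = 10^5.968 = 928200

Star 1 is more luminous, by a factor of 928000.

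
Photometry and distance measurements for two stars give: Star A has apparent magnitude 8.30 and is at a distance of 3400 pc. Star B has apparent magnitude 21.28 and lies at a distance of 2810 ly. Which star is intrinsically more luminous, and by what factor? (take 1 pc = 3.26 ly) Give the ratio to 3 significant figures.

Star A: M = m − 5 log₁₀ d + 5 = 8.30 − 5·3.5315 + 5 = -4.357
Star B: d = 2810 ly / 3.26 = 862.0 pc
Star B: M = m − 5 log₁₀ d + 5 = 21.28 − 5·2.9355 + 5 = 11.603
ΔM = M_A − M_B = -4.357 − (11.603) = -15.960; smaller M is more luminous → Star A.
L ratio = 10^(0.4 |ΔM|) = 10^6.384 = 2.421×10^6

Star A is more luminous, by a factor of 2.42×10^6.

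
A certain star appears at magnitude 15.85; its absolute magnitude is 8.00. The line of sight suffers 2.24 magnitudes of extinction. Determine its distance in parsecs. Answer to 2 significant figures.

d ≈ 130 pc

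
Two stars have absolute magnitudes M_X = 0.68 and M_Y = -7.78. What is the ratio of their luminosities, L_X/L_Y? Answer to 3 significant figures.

ΔM = M_X − M_Y = 8.46
L_X/L_Y = 10^(−0.4 ΔM) = 10^-3.384 = 4.130×10^-4

L_X/L_Y ≈ 4.13×10^-4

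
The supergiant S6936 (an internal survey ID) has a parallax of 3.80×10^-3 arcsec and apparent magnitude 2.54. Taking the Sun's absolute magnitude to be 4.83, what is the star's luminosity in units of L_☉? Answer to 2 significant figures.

L/L_☉ ≈ 5700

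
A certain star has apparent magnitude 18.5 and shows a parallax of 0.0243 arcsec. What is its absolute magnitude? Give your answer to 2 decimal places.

M ≈ 15.43

d = 1/p = 1/0.0243″ = 41.15 pc
5 log₁₀(d/10 pc) = 5 log₁₀(41.15) − 5 = 3.072
M = m − 5 log₁₀(d/10) = 18.5 − 3.072 = 15.428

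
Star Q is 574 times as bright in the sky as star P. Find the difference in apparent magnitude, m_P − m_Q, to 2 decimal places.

m_P − m_Q ≈ 6.90

Pogson: Δm = −2.5 log₁₀(ratio) = −2.5 log₁₀(574) = −2.5 × 2.7589 = -6.897
Star Q is brighter so has the smaller magnitude: m_P − m_Q is positive.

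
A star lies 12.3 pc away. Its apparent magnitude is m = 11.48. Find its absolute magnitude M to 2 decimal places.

5 log₁₀(d/10 pc) = 5 log₁₀(12.30) − 5 = 0.450
M = m − 5 log₁₀(d/10) = 11.48 − 0.450 = 11.030

M ≈ 11.03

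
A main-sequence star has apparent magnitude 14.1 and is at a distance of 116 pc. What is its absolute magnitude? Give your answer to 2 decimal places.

M ≈ 8.78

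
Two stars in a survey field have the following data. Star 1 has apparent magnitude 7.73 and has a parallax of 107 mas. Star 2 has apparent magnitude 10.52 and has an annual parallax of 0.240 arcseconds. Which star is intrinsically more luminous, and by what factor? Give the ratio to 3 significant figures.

Star 1: p = 107 mas = 0.107″ → d = 1/p = 9.346 pc
Star 1: M = m − 5 log₁₀ d + 5 = 7.73 − 5·0.9706 + 5 = 7.877
Star 2: d = 1/p = 1/0.240″ = 4.167 pc
Star 2: M = m − 5 log₁₀ d + 5 = 10.52 − 5·0.6198 + 5 = 12.421
ΔM = M_1 − M_2 = 7.877 − (12.421) = -4.544; smaller M is more luminous → Star 1.
L ratio = 10^(0.4 |ΔM|) = 10^1.818 = 65.71

Star 1 is more luminous, by a factor of 65.7.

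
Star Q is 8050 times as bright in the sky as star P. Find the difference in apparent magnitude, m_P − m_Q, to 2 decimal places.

m_P − m_Q ≈ 9.76

Pogson: Δm = −2.5 log₁₀(ratio) = −2.5 log₁₀(8050) = −2.5 × 3.9058 = -9.764
Star Q is brighter so has the smaller magnitude: m_P − m_Q is positive.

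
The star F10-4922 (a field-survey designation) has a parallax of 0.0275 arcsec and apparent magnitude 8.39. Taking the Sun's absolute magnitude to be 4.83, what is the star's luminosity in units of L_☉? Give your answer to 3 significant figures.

L/L_☉ ≈ 0.498

d = 1/p = 1/0.0275″ = 36.36 pc
M = m − 5 log₁₀ d + 5 = 8.39 − 5·1.5607 + 5 = 5.587
M − M_☉ = 5.587 − 4.83 = 0.757
L/L_☉ = 10^(−0.4 × 0.757) = 0.4981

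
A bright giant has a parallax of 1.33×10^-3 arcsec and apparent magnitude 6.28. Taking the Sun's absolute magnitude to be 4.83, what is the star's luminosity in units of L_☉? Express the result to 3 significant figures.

L/L_☉ ≈ 1490

d = 1/p = 1/1.33×10^-3″ = 751.9 pc
M = m − 5 log₁₀ d + 5 = 6.28 − 5·2.8761 + 5 = -3.101
M − M_☉ = -3.101 − 4.83 = -7.931
L/L_☉ = 10^(−0.4 × -7.931) = 1487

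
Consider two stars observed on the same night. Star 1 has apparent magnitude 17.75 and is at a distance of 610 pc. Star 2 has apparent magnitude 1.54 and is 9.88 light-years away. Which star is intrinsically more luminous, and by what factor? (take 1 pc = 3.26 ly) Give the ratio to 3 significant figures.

Star 2 is more luminous, by a factor of 75.2.

Star 1: M = m − 5 log₁₀ d + 5 = 17.75 − 5·2.7853 + 5 = 8.823
Star 2: d = 9.88 ly / 3.26 = 3.031 pc
Star 2: M = m − 5 log₁₀ d + 5 = 1.54 − 5·0.4815 + 5 = 4.132
ΔM = M_1 − M_2 = 8.823 − (4.132) = 4.691; smaller M is more luminous → Star 2.
L ratio = 10^(0.4 |ΔM|) = 10^1.876 = 75.23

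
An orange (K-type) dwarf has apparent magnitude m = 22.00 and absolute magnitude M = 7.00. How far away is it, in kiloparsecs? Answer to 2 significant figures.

μ = m − M = 15.000
m − M = 5 log₁₀ d − 5
log₁₀ d = (m − M)/5 + 1 = 4.0000
d = 10^4.0000 = 10000 pc
= 10.00 kpc

d ≈ 10 kpc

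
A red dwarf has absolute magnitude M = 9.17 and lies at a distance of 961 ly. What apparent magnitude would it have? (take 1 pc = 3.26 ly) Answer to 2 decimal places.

m ≈ 16.52

d = 961 ly / 3.26 = 294.8 pc
m = M + 5 log₁₀ d − 5 = 9.17 + 5·2.4695 − 5 = 16.518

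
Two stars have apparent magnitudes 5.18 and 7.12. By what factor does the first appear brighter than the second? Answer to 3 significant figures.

Magnitude difference = -1.94
Flux ratio = 10^(−0.4 Δm) = 10^(−0.4 × -1.94) = 10^0.776 = 5.970

5.97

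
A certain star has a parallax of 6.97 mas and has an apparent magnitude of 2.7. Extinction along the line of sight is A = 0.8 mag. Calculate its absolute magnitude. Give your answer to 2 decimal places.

p = 6.97 mas = 6.97×10^-3″ → d = 1/p = 143.5 pc
5 log₁₀(d/10 pc) = 5 log₁₀(143.5) − 5 = 5.784
M = m − 5 log₁₀(d/10) − A = 2.7 − 5.784 − 0.8 = -3.884

M ≈ -3.88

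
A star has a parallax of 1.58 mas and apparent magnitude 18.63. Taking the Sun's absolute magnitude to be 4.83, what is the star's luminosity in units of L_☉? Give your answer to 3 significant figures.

L/L_☉ ≈ 0.0121

d = 1/p = 1000/1.58 mas = 632.9 pc
M = m − 5 log₁₀ d + 5 = 18.63 − 5·2.8013 + 5 = 9.623
M − M_☉ = 9.623 − 4.83 = 4.793
L/L_☉ = 10^(−0.4 × 4.793) = 0.01210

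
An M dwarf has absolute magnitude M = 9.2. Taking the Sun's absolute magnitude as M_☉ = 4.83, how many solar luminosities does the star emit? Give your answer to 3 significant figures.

L/L_☉ ≈ 0.0179

M − M_☉ = 9.2 − 4.83 = 4.370
L/L_☉ = 10^(−0.4 (M − M_☉)) = 10^-1.748 = 0.01786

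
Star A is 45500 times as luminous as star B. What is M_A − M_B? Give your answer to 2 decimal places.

Pogson: ΔM = −2.5 log₁₀(ratio) = −2.5 log₁₀(45500) = −2.5 × 4.6580 = -11.645
Star A is brighter, so it has the smaller magnitude: the difference is negative.

M_A − M_B ≈ -11.65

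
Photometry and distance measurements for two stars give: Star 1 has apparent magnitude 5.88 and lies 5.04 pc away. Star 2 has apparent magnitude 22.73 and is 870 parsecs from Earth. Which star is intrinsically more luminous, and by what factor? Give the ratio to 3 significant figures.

Star 1 is more luminous, by a factor of 184.

Star 1: M = m − 5 log₁₀ d + 5 = 5.88 − 5·0.7024 + 5 = 7.368
Star 2: M = m − 5 log₁₀ d + 5 = 22.73 − 5·2.9395 + 5 = 13.032
ΔM = M_1 − M_2 = 7.368 − (13.032) = -5.665; smaller M is more luminous → Star 1.
L ratio = 10^(0.4 |ΔM|) = 10^2.266 = 184.4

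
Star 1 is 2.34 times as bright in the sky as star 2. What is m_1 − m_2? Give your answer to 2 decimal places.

m_1 − m_2 ≈ -0.92

Pogson: Δm = −2.5 log₁₀(ratio) = −2.5 log₁₀(2.34) = −2.5 × 0.3692 = -0.923
Star 1 is brighter, so it has the smaller magnitude: the difference is negative.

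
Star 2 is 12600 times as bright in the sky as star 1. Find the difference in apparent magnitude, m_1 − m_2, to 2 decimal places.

m_1 − m_2 ≈ 10.25

Pogson: Δm = −2.5 log₁₀(ratio) = −2.5 log₁₀(12600) = −2.5 × 4.1004 = -10.251
Star 2 is brighter so has the smaller magnitude: m_1 − m_2 is positive.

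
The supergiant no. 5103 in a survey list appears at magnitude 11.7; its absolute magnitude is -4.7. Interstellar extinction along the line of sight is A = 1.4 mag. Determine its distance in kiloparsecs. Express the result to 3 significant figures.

d ≈ 10.0 kpc

m − M = 5 log₁₀(d/10 pc) + A  ⇒  11.7 − (-4.7) − 1.4 = 5 log₁₀(d/10)
15.000 = 5 log₁₀(d/10)
log₁₀ d = (m − M − A)/5 + 1 = 4.0000
d = 10^4.0000 = 10000 pc
= 10.00 kpc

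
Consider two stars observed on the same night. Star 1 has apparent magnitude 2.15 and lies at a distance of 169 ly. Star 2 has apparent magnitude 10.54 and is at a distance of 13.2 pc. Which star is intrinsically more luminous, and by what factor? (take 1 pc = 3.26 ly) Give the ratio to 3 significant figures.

Star 1 is more luminous, by a factor of 35000.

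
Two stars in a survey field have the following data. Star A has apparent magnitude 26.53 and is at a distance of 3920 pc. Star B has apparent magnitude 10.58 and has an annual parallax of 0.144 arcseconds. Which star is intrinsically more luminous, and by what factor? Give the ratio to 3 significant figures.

Star A: M = m − 5 log₁₀ d + 5 = 26.53 − 5·3.5933 + 5 = 13.564
Star B: d = 1/p = 1/0.144″ = 6.944 pc
Star B: M = m − 5 log₁₀ d + 5 = 10.58 − 5·0.8416 + 5 = 11.372
ΔM = M_A − M_B = 13.564 − (11.372) = 2.192; smaller M is more luminous → Star B.
L ratio = 10^(0.4 |ΔM|) = 10^0.877 = 7.528

Star B is more luminous, by a factor of 7.53.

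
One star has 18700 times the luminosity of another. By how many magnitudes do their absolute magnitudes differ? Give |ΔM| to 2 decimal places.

|ΔM| ≈ 10.68

Pogson: ΔM = −2.5 log₁₀(ratio) = −2.5 log₁₀(18700) = −2.5 × 4.2718 = -10.680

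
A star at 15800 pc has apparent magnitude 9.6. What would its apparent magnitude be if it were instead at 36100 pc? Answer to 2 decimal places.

m ≈ 11.39

Flux ∝ 1/d², so Δm = 5 log₁₀(d₂/d₁) = 5 log₁₀(36100/15800) = 1.794
m₂ = m₁ + Δm = 9.6 + (1.794) = 11.394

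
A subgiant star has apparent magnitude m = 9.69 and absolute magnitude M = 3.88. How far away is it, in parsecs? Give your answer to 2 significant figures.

d ≈ 150 pc

μ = m − M = 5.810
m − M = 5 log₁₀ d − 5
log₁₀ d = (m − M)/5 + 1 = 2.1620
d = 10^2.1620 = 145.2 pc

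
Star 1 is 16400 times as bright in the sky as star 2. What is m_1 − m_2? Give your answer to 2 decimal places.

m_1 − m_2 ≈ -10.54

Pogson: Δm = −2.5 log₁₀(ratio) = −2.5 log₁₀(16400) = −2.5 × 4.2148 = -10.537
Star 1 is brighter, so it has the smaller magnitude: the difference is negative.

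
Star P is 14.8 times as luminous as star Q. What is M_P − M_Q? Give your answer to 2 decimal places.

M_P − M_Q ≈ -2.93

Pogson: ΔM = −2.5 log₁₀(ratio) = −2.5 log₁₀(14.8) = −2.5 × 1.1703 = -2.926
Star P is brighter, so it has the smaller magnitude: the difference is negative.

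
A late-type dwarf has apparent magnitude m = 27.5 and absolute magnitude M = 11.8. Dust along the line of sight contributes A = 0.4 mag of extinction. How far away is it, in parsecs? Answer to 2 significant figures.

m − M = 5 log₁₀(d/10 pc) + A  ⇒  27.5 − (11.8) − 0.4 = 5 log₁₀(d/10)
15.300 = 5 log₁₀(d/10)
log₁₀ d = (m − M − A)/5 + 1 = 4.0600
d = 10^4.0600 = 11480 pc

d ≈ 11000 pc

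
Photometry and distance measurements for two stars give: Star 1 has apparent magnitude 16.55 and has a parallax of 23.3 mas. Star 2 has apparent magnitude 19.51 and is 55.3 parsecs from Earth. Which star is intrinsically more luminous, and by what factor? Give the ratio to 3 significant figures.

Star 1: p = 23.3 mas = 0.0233″ → d = 1/p = 42.92 pc
Star 1: M = m − 5 log₁₀ d + 5 = 16.55 − 5·1.6326 + 5 = 13.387
Star 2: M = m − 5 log₁₀ d + 5 = 19.51 − 5·1.7427 + 5 = 15.796
ΔM = M_1 − M_2 = 13.387 − (15.796) = -2.410; smaller M is more luminous → Star 1.
L ratio = 10^(0.4 |ΔM|) = 10^0.964 = 9.201

Star 1 is more luminous, by a factor of 9.20.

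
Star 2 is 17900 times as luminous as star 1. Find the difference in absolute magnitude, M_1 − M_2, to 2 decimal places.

Pogson: ΔM = −2.5 log₁₀(ratio) = −2.5 log₁₀(17900) = −2.5 × 4.2529 = -10.632
Star 2 is brighter so has the smaller magnitude: M_1 − M_2 is positive.

M_1 − M_2 ≈ 10.63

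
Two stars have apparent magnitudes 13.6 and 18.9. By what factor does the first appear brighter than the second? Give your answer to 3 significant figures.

Magnitude difference = -5.3
Flux ratio = 10^(−0.4 Δm) = 10^(−0.4 × -5.3) = 10^2.120 = 131.8

132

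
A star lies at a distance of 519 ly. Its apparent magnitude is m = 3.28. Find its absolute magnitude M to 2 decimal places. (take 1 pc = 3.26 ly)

d = 519 ly / 3.26 = 159.2 pc
5 log₁₀(d/10 pc) = 5 log₁₀(159.2) − 5 = 6.010
M = m − 5 log₁₀(d/10) = 3.28 − 6.010 = -2.730

M ≈ -2.73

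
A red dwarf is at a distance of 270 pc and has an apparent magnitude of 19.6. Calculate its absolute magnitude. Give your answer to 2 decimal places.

M ≈ 12.44

5 log₁₀(d/10 pc) = 5 log₁₀(270.0) − 5 = 7.157
M = m − 5 log₁₀(d/10) = 19.6 − 7.157 = 12.443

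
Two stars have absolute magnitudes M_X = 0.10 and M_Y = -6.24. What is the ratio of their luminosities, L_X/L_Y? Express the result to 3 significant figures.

ΔM = M_X − M_Y = 6.34
L_X/L_Y = 10^(−0.4 ΔM) = 10^-2.536 = 2.911×10^-3

L_X/L_Y ≈ 2.91×10^-3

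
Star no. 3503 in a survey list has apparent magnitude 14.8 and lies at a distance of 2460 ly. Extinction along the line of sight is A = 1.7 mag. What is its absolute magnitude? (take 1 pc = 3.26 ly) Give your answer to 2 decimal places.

d = 2460 ly / 3.26 = 754.6 pc
5 log₁₀(d/10 pc) = 5 log₁₀(754.6) − 5 = 9.389
M = m − 5 log₁₀(d/10) − A = 14.8 − 9.389 − 1.7 = 3.711

M ≈ 3.71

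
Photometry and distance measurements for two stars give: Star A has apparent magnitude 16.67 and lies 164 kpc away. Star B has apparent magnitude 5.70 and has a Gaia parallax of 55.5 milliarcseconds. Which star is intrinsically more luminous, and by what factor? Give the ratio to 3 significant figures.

Star A is more luminous, by a factor of 3390.

Star A: d = 164 kpc = 164000 pc
Star A: M = m − 5 log₁₀ d + 5 = 16.67 − 5·5.2148 + 5 = -4.404
Star B: p = 55.5 mas = 0.0555″ → d = 1/p = 18.02 pc
Star B: M = m − 5 log₁₀ d + 5 = 5.70 − 5·1.2557 + 5 = 4.421
ΔM = M_A − M_B = -4.404 − (4.421) = -8.826; smaller M is more luminous → Star A.
L ratio = 10^(0.4 |ΔM|) = 10^3.530 = 3391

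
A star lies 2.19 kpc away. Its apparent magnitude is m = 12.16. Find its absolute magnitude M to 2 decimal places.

d = 2.19 kpc = 2190 pc
5 log₁₀(d/10 pc) = 5 log₁₀(2190) − 5 = 11.702
M = m − 5 log₁₀(d/10) = 12.16 − 11.702 = 0.458

M ≈ 0.46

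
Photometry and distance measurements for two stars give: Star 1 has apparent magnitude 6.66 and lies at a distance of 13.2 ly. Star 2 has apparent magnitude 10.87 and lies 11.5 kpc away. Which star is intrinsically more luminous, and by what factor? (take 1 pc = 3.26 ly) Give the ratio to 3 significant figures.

Star 1: d = 13.2 ly / 3.26 = 4.049 pc
Star 1: M = m − 5 log₁₀ d + 5 = 6.66 − 5·0.6074 + 5 = 8.623
Star 2: d = 11.5 kpc = 11500 pc
Star 2: M = m − 5 log₁₀ d + 5 = 10.87 − 5·4.0607 + 5 = -4.433
ΔM = M_1 − M_2 = 8.623 − (-4.433) = 13.057; smaller M is more luminous → Star 2.
L ratio = 10^(0.4 |ΔM|) = 10^5.223 = 167000

Star 2 is more luminous, by a factor of 167000.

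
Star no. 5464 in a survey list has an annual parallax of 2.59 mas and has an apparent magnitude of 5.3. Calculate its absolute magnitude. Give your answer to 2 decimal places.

p = 2.59 mas = 2.59×10^-3″ → d = 1/p = 386.1 pc
5 log₁₀(d/10 pc) = 5 log₁₀(386.1) − 5 = 7.934
M = m − 5 log₁₀(d/10) = 5.3 − 7.934 = -2.634

M ≈ -2.63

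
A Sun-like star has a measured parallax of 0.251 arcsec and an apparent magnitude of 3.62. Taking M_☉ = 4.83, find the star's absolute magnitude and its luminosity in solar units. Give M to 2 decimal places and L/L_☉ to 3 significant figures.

M ≈ 5.62; L/L_☉ ≈ 0.484

d = 1/p = 1/0.251″ = 3.984 pc
M = m − 5 log₁₀ d + 5 = 3.62 − 5·0.6003 + 5 = 5.618
M − M_☉ = 5.618 − 4.83 = 0.788
L/L_☉ = 10^(−0.4 × 0.788) = 0.4838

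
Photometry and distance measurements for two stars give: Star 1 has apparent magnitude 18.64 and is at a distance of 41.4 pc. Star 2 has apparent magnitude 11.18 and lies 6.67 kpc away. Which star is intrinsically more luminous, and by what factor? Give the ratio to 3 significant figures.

Star 2 is more luminous, by a factor of 2.50×10^7.

Star 1: M = m − 5 log₁₀ d + 5 = 18.64 − 5·1.6170 + 5 = 15.555
Star 2: d = 6.67 kpc = 6670 pc
Star 2: M = m − 5 log₁₀ d + 5 = 11.18 − 5·3.8241 + 5 = -2.941
ΔM = M_1 − M_2 = 15.555 − (-2.941) = 18.496; smaller M is more luminous → Star 2.
L ratio = 10^(0.4 |ΔM|) = 10^7.398 = 2.502×10^7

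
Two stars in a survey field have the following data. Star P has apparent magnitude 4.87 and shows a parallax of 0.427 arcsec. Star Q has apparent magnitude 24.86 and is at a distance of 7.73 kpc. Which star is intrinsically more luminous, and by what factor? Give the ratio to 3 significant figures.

Star P is more luminous, by a factor of 9.09.

Star P: d = 1/p = 1/0.427″ = 2.342 pc
Star P: M = m − 5 log₁₀ d + 5 = 4.87 − 5·0.3696 + 5 = 8.022
Star Q: d = 7.73 kpc = 7730 pc
Star Q: M = m − 5 log₁₀ d + 5 = 24.86 − 5·3.8882 + 5 = 10.419
ΔM = M_P − M_Q = 8.022 − (10.419) = -2.397; smaller M is more luminous → Star P.
L ratio = 10^(0.4 |ΔM|) = 10^0.959 = 9.095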